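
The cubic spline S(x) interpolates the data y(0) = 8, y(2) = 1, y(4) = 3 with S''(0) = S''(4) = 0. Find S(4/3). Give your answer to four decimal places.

2.5000

With M_i denoting the second derivative at x_i, h_i = 2, 2, and Δ_i = (y_(i+1) − y_i)/h_i = -7/2, 1:
  2·M_0 + 8·M_1 + 2·M_2 = 6(Δ_1 - Δ_0) = 27
Natural end conditions: M_0 = M_2 = 0.
Forward elimination and back-substitution give M_0 = 0, M_1 = 27/8, M_2 = 0.
On [0, 2], S(x) = 8 - 37/8·x + 0·x² + 9/32·x³.
With x = 4/3: S(4/3) = 5/2.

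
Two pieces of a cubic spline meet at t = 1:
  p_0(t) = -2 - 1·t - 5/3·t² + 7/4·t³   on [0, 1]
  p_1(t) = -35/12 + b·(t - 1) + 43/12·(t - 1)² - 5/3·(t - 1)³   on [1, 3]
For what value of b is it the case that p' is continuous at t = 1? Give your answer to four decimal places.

0.9167

p_0'(t) = -1 - 10/3·t + 21/4·t², so p_0'(1) = 11/12. On the right, p_1'(1) = b, so b = 11/12.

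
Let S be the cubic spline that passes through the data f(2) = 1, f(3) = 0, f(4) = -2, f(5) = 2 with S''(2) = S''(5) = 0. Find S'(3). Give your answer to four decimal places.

-2.3333

With σ_i denoting the second derivative at x_i, h_i = 1, 1, 1, and Δ_i = (y_(i+1) − y_i)/h_i = -1, -2, 4:
  1·σ_0 + 4·σ_1 + 1·σ_2 = 6(Δ_1 - Δ_0) = -6
  1·σ_1 + 4·σ_2 + 1·σ_3 = 6(Δ_2 - Δ_1) = 36
Natural end conditions: σ_0 = σ_3 = 0.
Hence σ_0 = 0, σ_1 = -4, σ_2 = 10, σ_3 = 0.
On [3, 4], S'(t) = b_1 + 2c_1·(t - 3) + 3d_1·(t - 3)² with b_1 = Δ_1 - h_1(2σ_1 + σ_2)/6 = -7/3, c_1 = σ_1/2 = -2, d_1 = (σ_2 - σ_1)/(6h_1) = 7/3. So S'(3) = -7/3.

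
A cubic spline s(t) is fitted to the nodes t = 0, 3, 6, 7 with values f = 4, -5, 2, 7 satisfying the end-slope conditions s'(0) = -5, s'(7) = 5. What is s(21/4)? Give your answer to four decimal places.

Put M_i = s'' at the i-th knot. Here h = (3, 3, 1) and Δ = (-3, 7/3, 5), so the interior equations h_(i-1)·M_(i-1) + 2(h_(i-1)+h_i)·M_i + h_i·M_(i+1) = 6(Δ_i − Δ_(i-1)) read
  3·M_0 + 12·M_1 + 3·M_2 = 6(Δ_1 - Δ_0) = 32
  3·M_1 + 8·M_2 + 1·M_3 = 6(Δ_2 - Δ_1) = 16
Clamped end conditions give two more equations: 2h_0·M_0 + h_0·M_1 = 6(Δ_0 - s'(0)) = 12 and h_2·M_2 + 2h_2·M_3 = 6(s'(7) - Δ_2) = 0.
Solving the tridiagonal system: M_0 = 88/93, M_1 = 196/93, M_2 = 40/31, M_3 = -20/31.
On [3, 6], s(t) = -5 - 13/31·(t - 3) + 98/93·(t - 3)² - 38/837·(t - 3)³.
With (t - 3) = 9/4: s(21/4) = -1117/992.

-1.1260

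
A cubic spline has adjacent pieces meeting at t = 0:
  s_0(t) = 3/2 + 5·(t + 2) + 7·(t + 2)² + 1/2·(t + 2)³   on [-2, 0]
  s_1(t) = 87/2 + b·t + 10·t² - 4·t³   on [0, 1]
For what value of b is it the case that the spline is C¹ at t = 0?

39

s_0'(t) = 5 + 14·(t + 2) + 3/2·(t + 2)², so s_0'(0) = 39. On the right, s_1'(0) = b, so b = 39.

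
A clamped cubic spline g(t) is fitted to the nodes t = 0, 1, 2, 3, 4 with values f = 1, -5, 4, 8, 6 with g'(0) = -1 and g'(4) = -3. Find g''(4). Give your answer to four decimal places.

-0.3929

With M_i denoting the second derivative at x_i, h_i = 1, 1, 1, 1, and Δ_i = (y_(i+1) − y_i)/h_i = -6, 9, 4, -2:
  1·M_0 + 4·M_1 + 1·M_2 = 6(Δ_1 - Δ_0) = 90
  1·M_1 + 4·M_2 + 1·M_3 = 6(Δ_2 - Δ_1) = -30
  1·M_2 + 4·M_3 + 1·M_4 = 6(Δ_3 - Δ_2) = -36
Clamped end conditions give two more equations: 2h_0·M_0 + h_0·M_1 = 6(Δ_0 - g'(0)) = -30 and h_3·M_3 + 2h_3·M_4 = 6(g'(4) - Δ_3) = -6.
Solving: M_0 = -899/28, M_1 = 479/14, M_2 = -59/4, M_3 = -73/14, M_4 = -11/28.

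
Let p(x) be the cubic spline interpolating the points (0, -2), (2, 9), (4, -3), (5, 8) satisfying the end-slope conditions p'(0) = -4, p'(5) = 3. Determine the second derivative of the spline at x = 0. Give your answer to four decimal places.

25.6739

With M_i denoting the second derivative at x_i, h_i = 2, 2, 1, and Δ_i = (y_(i+1) − y_i)/h_i = 11/2, -6, 11:
  2·M_0 + 8·M_1 + 2·M_2 = 6(Δ_1 - Δ_0) = -69
  2·M_1 + 6·M_2 + 1·M_3 = 6(Δ_2 - Δ_1) = 102
Clamped end conditions give two more equations: 2h_0·M_0 + h_0·M_1 = 6(Δ_0 - p'(0)) = 57 and h_2·M_2 + 2h_2·M_3 = 6(p'(5) - Δ_2) = -48.
Forward elimination and back-substitution give M_0 = 1181/46, M_1 = -1051/46, M_2 = 718/23, M_3 = -911/23.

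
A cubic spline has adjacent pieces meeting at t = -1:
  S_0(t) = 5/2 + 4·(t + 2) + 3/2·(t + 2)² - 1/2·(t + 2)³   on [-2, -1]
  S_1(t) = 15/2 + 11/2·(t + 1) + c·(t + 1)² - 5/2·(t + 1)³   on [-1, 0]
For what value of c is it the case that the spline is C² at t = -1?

S_0''(t) = 3 - 3·(t + 2), so S_0''(-1) = 0. On the right, S_1''(-1) = 2c, so c = 0.

0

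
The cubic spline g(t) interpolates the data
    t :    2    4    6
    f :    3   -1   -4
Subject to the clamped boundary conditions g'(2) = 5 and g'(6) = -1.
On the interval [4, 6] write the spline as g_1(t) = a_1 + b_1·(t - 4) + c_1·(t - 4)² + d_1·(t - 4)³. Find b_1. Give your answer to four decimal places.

-3.6250

Let σ_i = g''(x_i). Step sizes h_i = 2, 2; slopes of the chords Δ_i = (y_(i+1) - y_i)/h_i = -2, -3/2.
  2·σ_0 + 8·σ_1 + 2·σ_2 = 6(Δ_1 - Δ_0) = 3
Clamped end conditions give two more equations: 2h_0·σ_0 + h_0·σ_1 = 6(Δ_0 - g'(2)) = -42 and h_1·σ_1 + 2h_1·σ_2 = 6(g'(6) - Δ_1) = 3.
Hence σ_0 = -99/8, σ_1 = 15/4, σ_2 = -9/8.
On [4, 6], with g_1(t) = a_1 + b_1·(t - 4) + c_1·(t - 4)² + d_1·(t - 4)³: c_1 = σ_1/2 = 15/8, d_1 = (σ_2 - σ_1)/(6h_1) = -13/32, b_1 = Δ_1 - h_1(2σ_1 + σ_2)/6 = -29/8.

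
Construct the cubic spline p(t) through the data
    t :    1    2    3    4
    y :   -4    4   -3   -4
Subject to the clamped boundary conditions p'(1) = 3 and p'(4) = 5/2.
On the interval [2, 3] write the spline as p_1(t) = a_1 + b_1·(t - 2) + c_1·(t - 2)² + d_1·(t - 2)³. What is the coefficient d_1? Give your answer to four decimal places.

Let σ_i = p''(x_i). Step sizes h_i = 1, 1, 1; slopes of the chords Δ_i = (y_(i+1) - y_i)/h_i = 8, -7, -1.
  1·σ_0 + 4·σ_1 + 1·σ_2 = 6(Δ_1 - Δ_0) = -90
  1·σ_1 + 4·σ_2 + 1·σ_3 = 6(Δ_2 - Δ_1) = 36
Clamped end conditions give two more equations: 2h_0·σ_0 + h_0·σ_1 = 6(Δ_0 - p'(1)) = 30 and h_2·σ_2 + 2h_2·σ_3 = 6(p'(4) - Δ_2) = 21.
Forward elimination and back-substitution give σ_0 = 487/15, σ_1 = -524/15, σ_2 = 259/15, σ_3 = 28/15.
On [2, 3], with p_1(t) = a_1 + b_1·(t - 2) + c_1·(t - 2)² + d_1·(t - 2)³: c_1 = σ_1/2 = -262/15, d_1 = (σ_2 - σ_1)/(6h_1) = 87/10, b_1 = Δ_1 - h_1(2σ_1 + σ_2)/6 = 53/30.

8.7000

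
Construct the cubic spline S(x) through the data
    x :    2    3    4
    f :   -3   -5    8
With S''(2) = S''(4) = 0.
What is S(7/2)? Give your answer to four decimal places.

Let σ_i = S''(x_i). Step sizes h_i = 1, 1; slopes of the chords Δ_i = (y_(i+1) - y_i)/h_i = -2, 13.
  1·σ_0 + 4·σ_1 + 1·σ_2 = 6(Δ_1 - Δ_0) = 90
Natural end conditions: σ_0 = σ_2 = 0.
Hence σ_0 = 0, σ_1 = 45/2, σ_2 = 0.
On [3, 4], S(x) = -5 + 11/2·(x - 3) + 45/4·(x - 3)² - 15/4·(x - 3)³.
With (x - 3) = 1/2: S(7/2) = 3/32.

0.0938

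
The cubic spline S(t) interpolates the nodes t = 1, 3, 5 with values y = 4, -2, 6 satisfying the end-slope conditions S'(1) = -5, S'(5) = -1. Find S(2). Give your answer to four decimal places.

-0.8125

Put M_i = S'' at the i-th knot. Here h = (2, 2) and Δ = (-3, 4), so the interior equations h_(i-1)·M_(i-1) + 2(h_(i-1)+h_i)·M_i + h_i·M_(i+1) = 6(Δ_i − Δ_(i-1)) read
  2·M_0 + 8·M_1 + 2·M_2 = 6(Δ_1 - Δ_0) = 42
Clamped end conditions give two more equations: 2h_0·M_0 + h_0·M_1 = 6(Δ_0 - S'(1)) = 12 and h_1·M_1 + 2h_1·M_2 = 6(S'(5) - Δ_1) = -30.
Forward elimination and back-substitution give M_0 = -5/4, M_1 = 17/2, M_2 = -47/4.
On [1, 3], S(t) = 4 - 5·(t - 1) - 5/8·(t - 1)² + 13/16·(t - 1)³.
With (t - 1) = 1: S(2) = -13/16.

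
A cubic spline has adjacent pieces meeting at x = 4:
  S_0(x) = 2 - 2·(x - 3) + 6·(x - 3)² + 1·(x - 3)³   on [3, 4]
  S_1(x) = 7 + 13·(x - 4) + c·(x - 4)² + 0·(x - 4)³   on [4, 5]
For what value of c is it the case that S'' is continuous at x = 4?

S_0''(x) = 12 + 6·(x - 3), so S_0''(4) = 18. On the right, S_1''(4) = 2c, so c = 9.

9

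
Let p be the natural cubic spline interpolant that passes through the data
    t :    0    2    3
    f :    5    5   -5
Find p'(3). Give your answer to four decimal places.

With σ_i denoting the second derivative at x_i, h_i = 2, 1, and Δ_i = (y_(i+1) − y_i)/h_i = 0, -10:
  2·σ_0 + 6·σ_1 + 1·σ_2 = 6(Δ_1 - Δ_0) = -60
Natural end conditions: σ_0 = σ_2 = 0.
Solving: σ_0 = 0, σ_1 = -10, σ_2 = 0.
On [2, 3], p'(t) = b_1 + 2c_1·(t - 2) + 3d_1·(t - 2)² with b_1 = Δ_1 - h_1(2σ_1 + σ_2)/6 = -20/3, c_1 = σ_1/2 = -5, d_1 = (σ_2 - σ_1)/(6h_1) = 5/3. So p'(3) = -35/3.

-11.6667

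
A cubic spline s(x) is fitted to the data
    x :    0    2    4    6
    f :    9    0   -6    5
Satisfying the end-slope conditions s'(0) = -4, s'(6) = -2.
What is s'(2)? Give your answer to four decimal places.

Put M_i = s'' at the i-th knot. Here h = (2, 2, 2) and Δ = (-9/2, -3, 11/2), so the interior equations h_(i-1)·M_(i-1) + 2(h_(i-1)+h_i)·M_i + h_i·M_(i+1) = 6(Δ_i − Δ_(i-1)) read
  2·M_0 + 8·M_1 + 2·M_2 = 6(Δ_1 - Δ_0) = 9
  2·M_1 + 8·M_2 + 2·M_3 = 6(Δ_2 - Δ_1) = 51
Clamped end conditions give two more equations: 2h_0·M_0 + h_0·M_1 = 6(Δ_0 - s'(0)) = -3 and h_2·M_2 + 2h_2·M_3 = 6(s'(6) - Δ_2) = -45.
Solving the tridiagonal system: M_0 = 1/15, M_1 = -49/30, M_2 = 329/30, M_3 = -251/15.
On [2, 4], s'(x) = b_1 + 2c_1·(x - 2) + 3d_1·(x - 2)² with b_1 = Δ_1 - h_1(2M_1 + M_2)/6 = -167/30, c_1 = M_1/2 = -49/60, d_1 = (M_2 - M_1)/(6h_1) = 21/20. So s'(2) = -167/30.

-5.5667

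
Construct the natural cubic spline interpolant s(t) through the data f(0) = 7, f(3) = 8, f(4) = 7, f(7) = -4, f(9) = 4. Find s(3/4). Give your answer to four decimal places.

7.4201

Put m_i = s'' at the i-th knot. Here h = (3, 1, 3, 2) and Δ = (1/3, -1, -11/3, 4), so the interior equations h_(i-1)·m_(i-1) + 2(h_(i-1)+h_i)·m_i + h_i·m_(i+1) = 6(Δ_i − Δ_(i-1)) read
  3·m_0 + 8·m_1 + 1·m_2 = 6(Δ_1 - Δ_0) = -8
  1·m_1 + 8·m_2 + 3·m_3 = 6(Δ_2 - Δ_1) = -16
  3·m_2 + 10·m_3 + 2·m_4 = 6(Δ_3 - Δ_2) = 46
Natural end conditions: m_0 = m_4 = 0.
Hence m_0 = 0, m_1 = -15/31, m_2 = -128/31, m_3 = 181/31, m_4 = 0.
On [0, 3], s(t) = 7 + 107/186·t + 0·t² - 5/186·t³.
With t = 3/4: s(3/4) = 29443/3968.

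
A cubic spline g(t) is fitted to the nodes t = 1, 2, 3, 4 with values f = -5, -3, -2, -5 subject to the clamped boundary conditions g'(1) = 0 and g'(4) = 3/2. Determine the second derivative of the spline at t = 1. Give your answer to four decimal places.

Put m_i = g'' at the i-th knot. Here h = (1, 1, 1) and Δ = (2, 1, -3), so the interior equations h_(i-1)·m_(i-1) + 2(h_(i-1)+h_i)·m_i + h_i·m_(i+1) = 6(Δ_i − Δ_(i-1)) read
  1·m_0 + 4·m_1 + 1·m_2 = 6(Δ_1 - Δ_0) = -6
  1·m_1 + 4·m_2 + 1·m_3 = 6(Δ_2 - Δ_1) = -24
Clamped end conditions give two more equations: 2h_0·m_0 + h_0·m_1 = 6(Δ_0 - g'(1)) = 12 and h_2·m_2 + 2h_2·m_3 = 6(g'(4) - Δ_2) = 27.
Solving the tridiagonal system: m_0 = 31/5, m_1 = -2/5, m_2 = -53/5, m_3 = 94/5.

6.2000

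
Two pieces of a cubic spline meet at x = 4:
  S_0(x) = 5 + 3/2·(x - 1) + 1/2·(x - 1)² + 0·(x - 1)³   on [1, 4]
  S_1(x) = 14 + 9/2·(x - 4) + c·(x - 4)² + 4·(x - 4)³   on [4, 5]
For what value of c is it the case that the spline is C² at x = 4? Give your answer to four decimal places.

0.5000

S_0''(x) = 1 + 0·(x - 1), so S_0''(4) = 1. On the right, S_1''(4) = 2c, so c = 1/2.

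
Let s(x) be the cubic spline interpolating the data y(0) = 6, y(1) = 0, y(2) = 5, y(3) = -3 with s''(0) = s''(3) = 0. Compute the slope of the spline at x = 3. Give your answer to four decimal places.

Let m_i = s''(x_i). Step sizes h_i = 1, 1, 1; slopes of the chords Δ_i = (y_(i+1) - y_i)/h_i = -6, 5, -8.
  1·m_0 + 4·m_1 + 1·m_2 = 6(Δ_1 - Δ_0) = 66
  1·m_1 + 4·m_2 + 1·m_3 = 6(Δ_2 - Δ_1) = -78
Natural end conditions: m_0 = m_3 = 0.
Hence m_0 = 0, m_1 = 114/5, m_2 = -126/5, m_3 = 0.
On [2, 3], s'(x) = b_2 + 2c_2·(x - 2) + 3d_2·(x - 2)² with b_2 = Δ_2 - h_2(2m_2 + m_3)/6 = 2/5, c_2 = m_2/2 = -63/5, d_2 = (m_3 - m_2)/(6h_2) = 21/5. So s'(3) = -61/5.

-12.2000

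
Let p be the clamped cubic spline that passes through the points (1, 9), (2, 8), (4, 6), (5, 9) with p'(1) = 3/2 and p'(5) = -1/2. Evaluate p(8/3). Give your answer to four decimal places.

Write σ_i for p''(x_i). With h_i = 1, 2, 1 and divided differences Δ_i = -1, -1, 3, the continuity of p' gives the tridiagonal system
  1·σ_0 + 6·σ_1 + 2·σ_2 = 6(Δ_1 - Δ_0) = 0
  2·σ_1 + 6·σ_2 + 1·σ_3 = 6(Δ_2 - Δ_1) = 24
Clamped end conditions give two more equations: 2h_0·σ_0 + h_0·σ_1 = 6(Δ_0 - p'(1)) = -15 and h_2·σ_2 + 2h_2·σ_3 = 6(p'(5) - Δ_2) = -21.
Solving the tridiagonal system: σ_0 = -244/35, σ_1 = -37/35, σ_2 = 233/35, σ_3 = -484/35.
On [2, 4], p(x) = 8 - 88/35·(x - 2) - 37/70·(x - 2)² + 9/14·(x - 2)³.
With (x - 2) = 2/3: p(8/3) = 1978/315.

6.2794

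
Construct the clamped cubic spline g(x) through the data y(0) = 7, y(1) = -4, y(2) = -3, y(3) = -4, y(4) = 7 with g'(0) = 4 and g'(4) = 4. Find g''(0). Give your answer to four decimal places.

Write m_i for g''(x_i). With h_i = 1, 1, 1, 1 and divided differences Δ_i = -11, 1, -1, 11, the continuity of g' gives the tridiagonal system
  1·m_0 + 4·m_1 + 1·m_2 = 6(Δ_1 - Δ_0) = 72
  1·m_1 + 4·m_2 + 1·m_3 = 6(Δ_2 - Δ_1) = -12
  1·m_2 + 4·m_3 + 1·m_4 = 6(Δ_3 - Δ_2) = 72
Clamped end conditions give two more equations: 2h_0·m_0 + h_0·m_1 = 6(Δ_0 - g'(0)) = -90 and h_3·m_3 + 2h_3·m_4 = 6(g'(4) - Δ_3) = -42.
Hence m_0 = -453/7, m_1 = 276/7, m_2 = -21, m_3 = 228/7, m_4 = -261/7.

-64.7143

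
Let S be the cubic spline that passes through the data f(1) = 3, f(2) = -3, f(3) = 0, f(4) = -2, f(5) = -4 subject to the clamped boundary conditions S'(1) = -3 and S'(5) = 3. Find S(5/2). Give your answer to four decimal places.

Let m_i = S''(x_i). Step sizes h_i = 1, 1, 1, 1; slopes of the chords Δ_i = (y_(i+1) - y_i)/h_i = -6, 3, -2, -2.
  1·m_0 + 4·m_1 + 1·m_2 = 6(Δ_1 - Δ_0) = 54
  1·m_1 + 4·m_2 + 1·m_3 = 6(Δ_2 - Δ_1) = -30
  1·m_2 + 4·m_3 + 1·m_4 = 6(Δ_3 - Δ_2) = 0
Clamped end conditions give two more equations: 2h_0·m_0 + h_0·m_1 = 6(Δ_0 - S'(1)) = -18 and h_3·m_3 + 2h_3·m_4 = 6(S'(5) - Δ_3) = 30.
Forward elimination and back-substitution give m_0 = -555/28, m_1 = 303/14, m_2 = -51/4, m_3 = -9/14, m_4 = 429/28.
On [2, 3], S(t) = -3 - 117/56·(t - 2) + 303/28·(t - 2)² - 321/56·(t - 2)³.
With (t - 2) = 1/2: S(5/2) = -921/448.

-2.0558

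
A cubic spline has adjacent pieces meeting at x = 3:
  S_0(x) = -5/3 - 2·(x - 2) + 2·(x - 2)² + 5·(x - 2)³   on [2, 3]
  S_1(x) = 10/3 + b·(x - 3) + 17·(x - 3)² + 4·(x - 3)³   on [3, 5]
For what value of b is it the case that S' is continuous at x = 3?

17

S_0'(x) = -2 + 4·(x - 2) + 15·(x - 2)², so S_0'(3) = 17. On the right, S_1'(3) = b, so b = 17.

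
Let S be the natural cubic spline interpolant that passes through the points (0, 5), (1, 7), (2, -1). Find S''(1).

-15

Put M_i = S'' at the i-th knot. Here h = (1, 1) and Δ = (2, -8), so the interior equations h_(i-1)·M_(i-1) + 2(h_(i-1)+h_i)·M_i + h_i·M_(i+1) = 6(Δ_i − Δ_(i-1)) read
  1·M_0 + 4·M_1 + 1·M_2 = 6(Δ_1 - Δ_0) = -60
Natural end conditions: M_0 = M_2 = 0.
Hence M_0 = 0, M_1 = -15, M_2 = 0.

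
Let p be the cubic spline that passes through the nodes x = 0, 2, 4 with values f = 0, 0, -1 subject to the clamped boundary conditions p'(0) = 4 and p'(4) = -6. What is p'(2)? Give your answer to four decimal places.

Put M_i = p'' at the i-th knot. Here h = (2, 2) and Δ = (0, -1/2), so the interior equations h_(i-1)·M_(i-1) + 2(h_(i-1)+h_i)·M_i + h_i·M_(i+1) = 6(Δ_i − Δ_(i-1)) read
  2·M_0 + 8·M_1 + 2·M_2 = 6(Δ_1 - Δ_0) = -3
Clamped end conditions give two more equations: 2h_0·M_0 + h_0·M_1 = 6(Δ_0 - p'(0)) = -24 and h_1·M_1 + 2h_1·M_2 = 6(p'(4) - Δ_1) = -33.
Hence M_0 = -65/8, M_1 = 17/4, M_2 = -83/8.
On [2, 4], p'(x) = b_1 + 2c_1·(x - 2) + 3d_1·(x - 2)² with b_1 = Δ_1 - h_1(2M_1 + M_2)/6 = 1/8, c_1 = M_1/2 = 17/8, d_1 = (M_2 - M_1)/(6h_1) = -39/32. So p'(2) = 1/8.

0.1250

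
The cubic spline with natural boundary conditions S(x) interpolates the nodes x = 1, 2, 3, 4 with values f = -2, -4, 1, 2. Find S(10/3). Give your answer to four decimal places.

1.9012

Let M_i = S''(x_i). Step sizes h_i = 1, 1, 1; slopes of the chords Δ_i = (y_(i+1) - y_i)/h_i = -2, 5, 1.
  1·M_0 + 4·M_1 + 1·M_2 = 6(Δ_1 - Δ_0) = 42
  1·M_1 + 4·M_2 + 1·M_3 = 6(Δ_2 - Δ_1) = -24
Natural end conditions: M_0 = M_3 = 0.
Solving the tridiagonal system: M_0 = 0, M_1 = 64/5, M_2 = -46/5, M_3 = 0.
On [3, 4], S(x) = 1 + 61/15·(x - 3) - 23/5·(x - 3)² + 23/15·(x - 3)³.
With (x - 3) = 1/3: S(10/3) = 154/81.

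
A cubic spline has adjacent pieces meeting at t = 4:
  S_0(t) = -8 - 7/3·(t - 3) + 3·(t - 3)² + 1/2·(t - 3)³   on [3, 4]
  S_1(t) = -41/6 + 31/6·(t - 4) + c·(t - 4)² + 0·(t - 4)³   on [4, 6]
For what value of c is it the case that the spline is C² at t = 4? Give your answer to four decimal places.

4.5000

S_0''(t) = 6 + 3·(t - 3), so S_0''(4) = 9. On the right, S_1''(4) = 2c, so c = 9/2.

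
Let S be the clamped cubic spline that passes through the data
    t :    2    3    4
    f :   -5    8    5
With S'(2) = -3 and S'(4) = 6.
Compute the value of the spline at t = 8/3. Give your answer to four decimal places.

Put M_i = S'' at the i-th knot. Here h = (1, 1) and Δ = (13, -3), so the interior equations h_(i-1)·M_(i-1) + 2(h_(i-1)+h_i)·M_i + h_i·M_(i+1) = 6(Δ_i − Δ_(i-1)) read
  1·M_0 + 4·M_1 + 1·M_2 = 6(Δ_1 - Δ_0) = -96
Clamped end conditions give two more equations: 2h_0·M_0 + h_0·M_1 = 6(Δ_0 - S'(2)) = 96 and h_1·M_1 + 2h_1·M_2 = 6(S'(4) - Δ_1) = 54.
Solving: M_0 = 153/2, M_1 = -57, M_2 = 111/2.
On [2, 3], S(t) = -5 - 3·(t - 2) + 153/4·(t - 2)² - 89/4·(t - 2)³.
With (t - 2) = 2/3: S(8/3) = 92/27.

3.4074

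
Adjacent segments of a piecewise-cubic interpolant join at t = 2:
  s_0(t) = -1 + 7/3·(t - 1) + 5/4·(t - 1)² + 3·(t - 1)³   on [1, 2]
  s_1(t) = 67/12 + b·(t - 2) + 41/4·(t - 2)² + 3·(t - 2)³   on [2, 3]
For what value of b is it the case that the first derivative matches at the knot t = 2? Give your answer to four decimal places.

13.8333

s_0'(t) = 7/3 + 5/2·(t - 1) + 9·(t - 1)², so s_0'(2) = 83/6. On the right, s_1'(2) = b, so b = 83/6.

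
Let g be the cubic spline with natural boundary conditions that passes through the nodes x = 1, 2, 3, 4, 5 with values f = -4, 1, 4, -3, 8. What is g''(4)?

33

Let σ_i = g''(x_i). Step sizes h_i = 1, 1, 1, 1; slopes of the chords Δ_i = (y_(i+1) - y_i)/h_i = 5, 3, -7, 11.
  1·σ_0 + 4·σ_1 + 1·σ_2 = 6(Δ_1 - Δ_0) = -12
  1·σ_1 + 4·σ_2 + 1·σ_3 = 6(Δ_2 - Δ_1) = -60
  1·σ_2 + 4·σ_3 + 1·σ_4 = 6(Δ_3 - Δ_2) = 108
Natural end conditions: σ_0 = σ_4 = 0.
Forward elimination and back-substitution give σ_0 = 0, σ_1 = 3, σ_2 = -24, σ_3 = 33, σ_4 = 0.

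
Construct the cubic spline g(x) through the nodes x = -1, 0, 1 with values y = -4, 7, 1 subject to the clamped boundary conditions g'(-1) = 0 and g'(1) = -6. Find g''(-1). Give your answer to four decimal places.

With m_i denoting the second derivative at x_i, h_i = 1, 1, and Δ_i = (y_(i+1) − y_i)/h_i = 11, -6:
  1·m_0 + 4·m_1 + 1·m_2 = 6(Δ_1 - Δ_0) = -102
Clamped end conditions give two more equations: 2h_0·m_0 + h_0·m_1 = 6(Δ_0 - g'(-1)) = 66 and h_1·m_1 + 2h_1·m_2 = 6(g'(1) - Δ_1) = 0.
Solving: m_0 = 111/2, m_1 = -45, m_2 = 45/2.

55.5000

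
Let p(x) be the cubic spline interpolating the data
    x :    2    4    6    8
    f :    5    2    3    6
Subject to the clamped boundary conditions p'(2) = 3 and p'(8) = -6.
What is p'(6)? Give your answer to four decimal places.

Write M_i for p''(x_i). With h_i = 2, 2, 2 and divided differences Δ_i = -3/2, 1/2, 3/2, the continuity of p' gives the tridiagonal system
  2·M_0 + 8·M_1 + 2·M_2 = 6(Δ_1 - Δ_0) = 12
  2·M_1 + 8·M_2 + 2·M_3 = 6(Δ_2 - Δ_1) = 6
Clamped end conditions give two more equations: 2h_0·M_0 + h_0·M_1 = 6(Δ_0 - p'(2)) = -27 and h_2·M_2 + 2h_2·M_3 = 6(p'(8) - Δ_2) = -45.
Forward elimination and back-substitution give M_0 = -81/10, M_1 = 27/10, M_2 = 33/10, M_3 = -129/10.
On [6, 8], p'(x) = b_2 + 2c_2·(x - 6) + 3d_2·(x - 6)² with b_2 = Δ_2 - h_2(2M_2 + M_3)/6 = 18/5, c_2 = M_2/2 = 33/20, d_2 = (M_3 - M_2)/(6h_2) = -27/20. So p'(6) = 18/5.

3.6000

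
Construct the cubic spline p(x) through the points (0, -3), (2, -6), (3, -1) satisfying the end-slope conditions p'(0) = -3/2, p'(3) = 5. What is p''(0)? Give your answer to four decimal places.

-4.3333

With m_i denoting the second derivative at x_i, h_i = 2, 1, and Δ_i = (y_(i+1) − y_i)/h_i = -3/2, 5:
  2·m_0 + 6·m_1 + 1·m_2 = 6(Δ_1 - Δ_0) = 39
Clamped end conditions give two more equations: 2h_0·m_0 + h_0·m_1 = 6(Δ_0 - p'(0)) = 0 and h_1·m_1 + 2h_1·m_2 = 6(p'(3) - Δ_1) = 0.
Hence m_0 = -13/3, m_1 = 26/3, m_2 = -13/3.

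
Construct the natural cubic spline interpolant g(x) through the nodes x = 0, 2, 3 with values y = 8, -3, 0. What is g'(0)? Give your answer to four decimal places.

Let σ_i = g''(x_i). Step sizes h_i = 2, 1; slopes of the chords Δ_i = (y_(i+1) - y_i)/h_i = -11/2, 3.
  2·σ_0 + 6·σ_1 + 1·σ_2 = 6(Δ_1 - Δ_0) = 51
Natural end conditions: σ_0 = σ_2 = 0.
Solving: σ_0 = 0, σ_1 = 17/2, σ_2 = 0.
On [0, 2], g'(x) = b_0 + 2c_0·x + 3d_0·x² with b_0 = Δ_0 - h_0(2σ_0 + σ_1)/6 = -25/3, c_0 = σ_0/2 = 0, d_0 = (σ_1 - σ_0)/(6h_0) = 17/24. So g'(0) = -25/3.

-8.3333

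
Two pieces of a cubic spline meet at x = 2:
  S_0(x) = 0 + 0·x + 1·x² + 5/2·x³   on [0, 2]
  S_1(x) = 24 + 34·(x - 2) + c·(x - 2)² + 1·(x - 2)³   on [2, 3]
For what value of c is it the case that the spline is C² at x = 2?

16

S_0''(x) = 2 + 15·x, so S_0''(2) = 32. On the right, S_1''(2) = 2c, so c = 16.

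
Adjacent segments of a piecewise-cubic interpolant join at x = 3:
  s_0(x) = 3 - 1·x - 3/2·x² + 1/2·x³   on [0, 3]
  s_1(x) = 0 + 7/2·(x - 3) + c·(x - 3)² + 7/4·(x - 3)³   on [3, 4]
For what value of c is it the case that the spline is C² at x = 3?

3

s_0''(x) = -3 + 3·x, so s_0''(3) = 6. On the right, s_1''(3) = 2c, so c = 3.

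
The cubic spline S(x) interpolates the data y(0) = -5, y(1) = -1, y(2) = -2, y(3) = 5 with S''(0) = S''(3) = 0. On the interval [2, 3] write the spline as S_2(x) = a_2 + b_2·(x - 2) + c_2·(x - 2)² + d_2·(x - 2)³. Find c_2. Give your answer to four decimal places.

7.4000

With m_i denoting the second derivative at x_i, h_i = 1, 1, 1, and Δ_i = (y_(i+1) − y_i)/h_i = 4, -1, 7:
  1·m_0 + 4·m_1 + 1·m_2 = 6(Δ_1 - Δ_0) = -30
  1·m_1 + 4·m_2 + 1·m_3 = 6(Δ_2 - Δ_1) = 48
Natural end conditions: m_0 = m_3 = 0.
Hence m_0 = 0, m_1 = -56/5, m_2 = 74/5, m_3 = 0.
On [2, 3], with S_2(x) = a_2 + b_2·(x - 2) + c_2·(x - 2)² + d_2·(x - 2)³: c_2 = m_2/2 = 37/5, d_2 = (m_3 - m_2)/(6h_2) = -37/15, b_2 = Δ_2 - h_2(2m_2 + m_3)/6 = 31/15.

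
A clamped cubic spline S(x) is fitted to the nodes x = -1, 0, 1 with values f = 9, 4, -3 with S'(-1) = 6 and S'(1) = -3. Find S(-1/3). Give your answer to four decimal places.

7.1852

Let M_i = S''(x_i). Step sizes h_i = 1, 1; slopes of the chords Δ_i = (y_(i+1) - y_i)/h_i = -5, -7.
  1·M_0 + 4·M_1 + 1·M_2 = 6(Δ_1 - Δ_0) = -12
Clamped end conditions give two more equations: 2h_0·M_0 + h_0·M_1 = 6(Δ_0 - S'(-1)) = -66 and h_1·M_1 + 2h_1·M_2 = 6(S'(1) - Δ_1) = 24.
Solving the tridiagonal system: M_0 = -69/2, M_1 = 3, M_2 = 21/2.
On [-1, 0], S(x) = 9 + 6·(x + 1) - 69/4·(x + 1)² + 25/4·(x + 1)³.
With (x + 1) = 2/3: S(-1/3) = 194/27.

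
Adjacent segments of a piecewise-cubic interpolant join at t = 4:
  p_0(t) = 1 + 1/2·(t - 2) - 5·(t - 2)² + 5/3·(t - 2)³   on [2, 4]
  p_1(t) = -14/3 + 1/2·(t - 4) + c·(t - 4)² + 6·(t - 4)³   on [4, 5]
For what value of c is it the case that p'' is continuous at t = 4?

p_0''(t) = -10 + 10·(t - 2), so p_0''(4) = 10. On the right, p_1''(4) = 2c, so c = 5.

5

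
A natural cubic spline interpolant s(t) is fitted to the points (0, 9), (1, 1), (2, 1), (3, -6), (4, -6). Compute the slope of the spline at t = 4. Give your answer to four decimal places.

Put m_i = s'' at the i-th knot. Here h = (1, 1, 1, 1) and Δ = (-8, 0, -7, 0), so the interior equations h_(i-1)·m_(i-1) + 2(h_(i-1)+h_i)·m_i + h_i·m_(i+1) = 6(Δ_i − Δ_(i-1)) read
  1·m_0 + 4·m_1 + 1·m_2 = 6(Δ_1 - Δ_0) = 48
  1·m_1 + 4·m_2 + 1·m_3 = 6(Δ_2 - Δ_1) = -42
  1·m_2 + 4·m_3 + 1·m_4 = 6(Δ_3 - Δ_2) = 42
Natural end conditions: m_0 = m_4 = 0.
Solving: m_0 = 0, m_1 = 465/28, m_2 = -129/7, m_3 = 423/28, m_4 = 0.
On [3, 4], s'(t) = b_3 + 2c_3·(t - 3) + 3d_3·(t - 3)² with b_3 = Δ_3 - h_3(2m_3 + m_4)/6 = -141/28, c_3 = m_3/2 = 423/56, d_3 = (m_4 - m_3)/(6h_3) = -141/56. So s'(4) = 141/56.

2.5179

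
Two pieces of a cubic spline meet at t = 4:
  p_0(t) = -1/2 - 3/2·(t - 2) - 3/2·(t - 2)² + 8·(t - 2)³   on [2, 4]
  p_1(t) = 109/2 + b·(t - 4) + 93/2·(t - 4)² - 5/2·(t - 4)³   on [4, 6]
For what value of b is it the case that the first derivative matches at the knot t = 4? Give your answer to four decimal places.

p_0'(t) = -3/2 - 3·(t - 2) + 24·(t - 2)², so p_0'(4) = 177/2. On the right, p_1'(4) = b, so b = 177/2.

88.5000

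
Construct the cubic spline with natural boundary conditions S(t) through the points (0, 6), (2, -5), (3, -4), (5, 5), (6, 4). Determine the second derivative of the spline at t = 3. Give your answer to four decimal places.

4.9355

Write M_i for S''(x_i). With h_i = 2, 1, 2, 1 and divided differences Δ_i = -11/2, 1, 9/2, -1, the continuity of S' gives the tridiagonal system
  2·M_0 + 6·M_1 + 1·M_2 = 6(Δ_1 - Δ_0) = 39
  1·M_1 + 6·M_2 + 2·M_3 = 6(Δ_2 - Δ_1) = 21
  2·M_2 + 6·M_3 + 1·M_4 = 6(Δ_3 - Δ_2) = -33
Natural end conditions: M_0 = M_4 = 0.
Solving: M_0 = 0, M_1 = 176/31, M_2 = 153/31, M_3 = -443/62, M_4 = 0.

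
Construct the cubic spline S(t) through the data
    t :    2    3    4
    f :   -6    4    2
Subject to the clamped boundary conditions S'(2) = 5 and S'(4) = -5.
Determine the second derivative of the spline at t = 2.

28

Let σ_i = S''(x_i). Step sizes h_i = 1, 1; slopes of the chords Δ_i = (y_(i+1) - y_i)/h_i = 10, -2.
  1·σ_0 + 4·σ_1 + 1·σ_2 = 6(Δ_1 - Δ_0) = -72
Clamped end conditions give two more equations: 2h_0·σ_0 + h_0·σ_1 = 6(Δ_0 - S'(2)) = 30 and h_1·σ_1 + 2h_1·σ_2 = 6(S'(4) - Δ_1) = -18.
Hence σ_0 = 28, σ_1 = -26, σ_2 = 4.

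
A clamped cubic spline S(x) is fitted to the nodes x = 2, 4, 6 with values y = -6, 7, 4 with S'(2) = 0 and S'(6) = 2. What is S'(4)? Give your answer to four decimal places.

3.2500

Put σ_i = S'' at the i-th knot. Here h = (2, 2) and Δ = (13/2, -3/2), so the interior equations h_(i-1)·σ_(i-1) + 2(h_(i-1)+h_i)·σ_i + h_i·σ_(i+1) = 6(Δ_i − Δ_(i-1)) read
  2·σ_0 + 8·σ_1 + 2·σ_2 = 6(Δ_1 - Δ_0) = -48
Clamped end conditions give two more equations: 2h_0·σ_0 + h_0·σ_1 = 6(Δ_0 - S'(2)) = 39 and h_1·σ_1 + 2h_1·σ_2 = 6(S'(6) - Δ_1) = 21.
Solving: σ_0 = 65/4, σ_1 = -13, σ_2 = 47/4.
On [4, 6], S'(x) = b_1 + 2c_1·(x - 4) + 3d_1·(x - 4)² with b_1 = Δ_1 - h_1(2σ_1 + σ_2)/6 = 13/4, c_1 = σ_1/2 = -13/2, d_1 = (σ_2 - σ_1)/(6h_1) = 33/16. So S'(4) = 13/4.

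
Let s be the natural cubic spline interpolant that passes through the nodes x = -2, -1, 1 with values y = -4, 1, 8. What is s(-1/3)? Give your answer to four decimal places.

Write M_i for s''(x_i). With h_i = 1, 2 and divided differences Δ_i = 5, 7/2, the continuity of s' gives the tridiagonal system
  1·M_0 + 6·M_1 + 2·M_2 = 6(Δ_1 - Δ_0) = -9
Natural end conditions: M_0 = M_2 = 0.
Solving the tridiagonal system: M_0 = 0, M_1 = -3/2, M_2 = 0.
On [-1, 1], s(x) = 1 + 9/2·(x + 1) - 3/4·(x + 1)² + 1/8·(x + 1)³.
With (x + 1) = 2/3: s(-1/3) = 100/27.

3.7037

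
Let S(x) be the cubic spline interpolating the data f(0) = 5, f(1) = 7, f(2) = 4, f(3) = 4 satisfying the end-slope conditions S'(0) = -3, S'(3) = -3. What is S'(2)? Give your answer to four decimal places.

Put M_i = S'' at the i-th knot. Here h = (1, 1, 1) and Δ = (2, -3, 0), so the interior equations h_(i-1)·M_(i-1) + 2(h_(i-1)+h_i)·M_i + h_i·M_(i+1) = 6(Δ_i − Δ_(i-1)) read
  1·M_0 + 4·M_1 + 1·M_2 = 6(Δ_1 - Δ_0) = -30
  1·M_1 + 4·M_2 + 1·M_3 = 6(Δ_2 - Δ_1) = 18
Clamped end conditions give two more equations: 2h_0·M_0 + h_0·M_1 = 6(Δ_0 - S'(0)) = 30 and h_2·M_2 + 2h_2·M_3 = 6(S'(3) - Δ_2) = -18.
Solving the tridiagonal system: M_0 = 116/5, M_1 = -82/5, M_2 = 62/5, M_3 = -76/5.
On [2, 3], S'(x) = b_2 + 2c_2·(x - 2) + 3d_2·(x - 2)² with b_2 = Δ_2 - h_2(2M_2 + M_3)/6 = -8/5, c_2 = M_2/2 = 31/5, d_2 = (M_3 - M_2)/(6h_2) = -23/5. So S'(2) = -8/5.

-1.6000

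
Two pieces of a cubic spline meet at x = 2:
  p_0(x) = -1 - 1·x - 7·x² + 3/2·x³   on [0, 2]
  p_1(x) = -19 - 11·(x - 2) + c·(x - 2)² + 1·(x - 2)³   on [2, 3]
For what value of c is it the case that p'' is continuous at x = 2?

p_0''(x) = -14 + 9·x, so p_0''(2) = 4. On the right, p_1''(2) = 2c, so c = 2.

2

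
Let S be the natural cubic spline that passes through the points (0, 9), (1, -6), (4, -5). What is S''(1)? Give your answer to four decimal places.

Write M_i for S''(x_i). With h_i = 1, 3 and divided differences Δ_i = -15, 1/3, the continuity of S' gives the tridiagonal system
  1·M_0 + 8·M_1 + 3·M_2 = 6(Δ_1 - Δ_0) = 92
Natural end conditions: M_0 = M_2 = 0.
Solving: M_0 = 0, M_1 = 23/2, M_2 = 0.

11.5000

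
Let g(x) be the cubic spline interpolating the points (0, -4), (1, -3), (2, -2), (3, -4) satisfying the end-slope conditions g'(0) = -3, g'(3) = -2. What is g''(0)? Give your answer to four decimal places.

Let m_i = g''(x_i). Step sizes h_i = 1, 1, 1; slopes of the chords Δ_i = (y_(i+1) - y_i)/h_i = 1, 1, -2.
  1·m_0 + 4·m_1 + 1·m_2 = 6(Δ_1 - Δ_0) = 0
  1·m_1 + 4·m_2 + 1·m_3 = 6(Δ_2 - Δ_1) = -18
Clamped end conditions give two more equations: 2h_0·m_0 + h_0·m_1 = 6(Δ_0 - g'(0)) = 24 and h_2·m_2 + 2h_2·m_3 = 6(g'(3) - Δ_2) = 0.
Hence m_0 = 196/15, m_1 = -32/15, m_2 = -68/15, m_3 = 34/15.

13.0667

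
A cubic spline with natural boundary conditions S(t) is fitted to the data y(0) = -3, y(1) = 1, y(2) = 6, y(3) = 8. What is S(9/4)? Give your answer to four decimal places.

Let σ_i = S''(x_i). Step sizes h_i = 1, 1, 1; slopes of the chords Δ_i = (y_(i+1) - y_i)/h_i = 4, 5, 2.
  1·σ_0 + 4·σ_1 + 1·σ_2 = 6(Δ_1 - Δ_0) = 6
  1·σ_1 + 4·σ_2 + 1·σ_3 = 6(Δ_2 - Δ_1) = -18
Natural end conditions: σ_0 = σ_3 = 0.
Solving: σ_0 = 0, σ_1 = 14/5, σ_2 = -26/5, σ_3 = 0.
On [2, 3], S(t) = 6 + 56/15·(t - 2) - 13/5·(t - 2)² + 13/15·(t - 2)³.
With (t - 2) = 1/4: S(9/4) = 2171/320.

6.7844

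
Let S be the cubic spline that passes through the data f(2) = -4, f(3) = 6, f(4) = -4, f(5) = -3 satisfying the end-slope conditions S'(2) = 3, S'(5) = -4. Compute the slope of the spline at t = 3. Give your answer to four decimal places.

0.7333

Write M_i for S''(x_i). With h_i = 1, 1, 1 and divided differences Δ_i = 10, -10, 1, the continuity of S' gives the tridiagonal system
  1·M_0 + 4·M_1 + 1·M_2 = 6(Δ_1 - Δ_0) = -120
  1·M_1 + 4·M_2 + 1·M_3 = 6(Δ_2 - Δ_1) = 66
Clamped end conditions give two more equations: 2h_0·M_0 + h_0·M_1 = 6(Δ_0 - S'(2)) = 42 and h_2·M_2 + 2h_2·M_3 = 6(S'(5) - Δ_2) = -30.
Forward elimination and back-substitution give M_0 = 698/15, M_1 = -766/15, M_2 = 566/15, M_3 = -508/15.
On [3, 4], S'(t) = b_1 + 2c_1·(t - 3) + 3d_1·(t - 3)² with b_1 = Δ_1 - h_1(2M_1 + M_2)/6 = 11/15, c_1 = M_1/2 = -383/15, d_1 = (M_2 - M_1)/(6h_1) = 74/5. So S'(3) = 11/15.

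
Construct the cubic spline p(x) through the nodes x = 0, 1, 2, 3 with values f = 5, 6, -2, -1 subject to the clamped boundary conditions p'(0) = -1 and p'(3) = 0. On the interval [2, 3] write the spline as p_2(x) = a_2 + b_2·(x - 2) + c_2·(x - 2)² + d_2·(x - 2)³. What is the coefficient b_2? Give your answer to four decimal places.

Write M_i for p''(x_i). With h_i = 1, 1, 1 and divided differences Δ_i = 1, -8, 1, the continuity of p' gives the tridiagonal system
  1·M_0 + 4·M_1 + 1·M_2 = 6(Δ_1 - Δ_0) = -54
  1·M_1 + 4·M_2 + 1·M_3 = 6(Δ_2 - Δ_1) = 54
Clamped end conditions give two more equations: 2h_0·M_0 + h_0·M_1 = 6(Δ_0 - p'(0)) = 12 and h_2·M_2 + 2h_2·M_3 = 6(p'(3) - Δ_2) = -6.
Solving: M_0 = 268/15, M_1 = -356/15, M_2 = 346/15, M_3 = -218/15.
On [2, 3], with p_2(x) = a_2 + b_2·(x - 2) + c_2·(x - 2)² + d_2·(x - 2)³: c_2 = M_2/2 = 173/15, d_2 = (M_3 - M_2)/(6h_2) = -94/15, b_2 = Δ_2 - h_2(2M_2 + M_3)/6 = -64/15.

-4.2667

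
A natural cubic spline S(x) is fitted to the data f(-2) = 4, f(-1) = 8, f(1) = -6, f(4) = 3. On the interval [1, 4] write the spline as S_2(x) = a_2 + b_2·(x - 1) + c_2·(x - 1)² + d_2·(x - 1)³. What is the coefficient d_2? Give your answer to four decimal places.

Put M_i = S'' at the i-th knot. Here h = (1, 2, 3) and Δ = (4, -7, 3), so the interior equations h_(i-1)·M_(i-1) + 2(h_(i-1)+h_i)·M_i + h_i·M_(i+1) = 6(Δ_i − Δ_(i-1)) read
  1·M_0 + 6·M_1 + 2·M_2 = 6(Δ_1 - Δ_0) = -66
  2·M_1 + 10·M_2 + 3·M_3 = 6(Δ_2 - Δ_1) = 60
Natural end conditions: M_0 = M_3 = 0.
Forward elimination and back-substitution give M_0 = 0, M_1 = -195/14, M_2 = 123/14, M_3 = 0.
On [1, 4], with S_2(x) = a_2 + b_2·(x - 1) + c_2·(x - 1)² + d_2·(x - 1)³: c_2 = M_2/2 = 123/28, d_2 = (M_3 - M_2)/(6h_2) = -41/84, b_2 = Δ_2 - h_2(2M_2 + M_3)/6 = -81/14.

-0.4881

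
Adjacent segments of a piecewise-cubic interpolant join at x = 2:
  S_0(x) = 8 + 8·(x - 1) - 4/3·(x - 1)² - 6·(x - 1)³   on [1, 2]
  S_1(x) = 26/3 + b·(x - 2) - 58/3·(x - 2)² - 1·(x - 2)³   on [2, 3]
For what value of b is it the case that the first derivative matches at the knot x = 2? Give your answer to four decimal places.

-12.6667

S_0'(x) = 8 - 8/3·(x - 1) - 18·(x - 1)², so S_0'(2) = -38/3. On the right, S_1'(2) = b, so b = -38/3.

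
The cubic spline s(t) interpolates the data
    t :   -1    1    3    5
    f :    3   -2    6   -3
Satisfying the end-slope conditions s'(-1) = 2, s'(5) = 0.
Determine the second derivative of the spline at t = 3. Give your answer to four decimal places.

Write m_i for s''(x_i). With h_i = 2, 2, 2 and divided differences Δ_i = -5/2, 4, -9/2, the continuity of s' gives the tridiagonal system
  2·m_0 + 8·m_1 + 2·m_2 = 6(Δ_1 - Δ_0) = 39
  2·m_1 + 8·m_2 + 2·m_3 = 6(Δ_2 - Δ_1) = -51
Clamped end conditions give two more equations: 2h_0·m_0 + h_0·m_1 = 6(Δ_0 - s'(-1)) = -27 and h_2·m_2 + 2h_2·m_3 = 6(s'(5) - Δ_2) = 27.
Hence m_0 = -184/15, m_1 = 331/30, m_2 = -371/30, m_3 = 194/15.

-12.3667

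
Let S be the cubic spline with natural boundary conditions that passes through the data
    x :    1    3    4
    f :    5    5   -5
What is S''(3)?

-10

Let m_i = S''(x_i). Step sizes h_i = 2, 1; slopes of the chords Δ_i = (y_(i+1) - y_i)/h_i = 0, -10.
  2·m_0 + 6·m_1 + 1·m_2 = 6(Δ_1 - Δ_0) = -60
Natural end conditions: m_0 = m_2 = 0.
Hence m_0 = 0, m_1 = -10, m_2 = 0.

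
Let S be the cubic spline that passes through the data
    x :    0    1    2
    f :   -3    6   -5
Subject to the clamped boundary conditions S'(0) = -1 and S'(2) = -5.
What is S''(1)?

With m_i denoting the second derivative at x_i, h_i = 1, 1, and Δ_i = (y_(i+1) − y_i)/h_i = 9, -11:
  1·m_0 + 4·m_1 + 1·m_2 = 6(Δ_1 - Δ_0) = -120
Clamped end conditions give two more equations: 2h_0·m_0 + h_0·m_1 = 6(Δ_0 - S'(0)) = 60 and h_1·m_1 + 2h_1·m_2 = 6(S'(2) - Δ_1) = 36.
Solving the tridiagonal system: m_0 = 58, m_1 = -56, m_2 = 46.

-56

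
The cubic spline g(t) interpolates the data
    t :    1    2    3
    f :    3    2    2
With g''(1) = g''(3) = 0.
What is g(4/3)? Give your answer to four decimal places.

Let M_i = g''(x_i). Step sizes h_i = 1, 1; slopes of the chords Δ_i = (y_(i+1) - y_i)/h_i = -1, 0.
  1·M_0 + 4·M_1 + 1·M_2 = 6(Δ_1 - Δ_0) = 6
Natural end conditions: M_0 = M_2 = 0.
Hence M_0 = 0, M_1 = 3/2, M_2 = 0.
On [1, 2], g(t) = 3 - 5/4·(t - 1) + 0·(t - 1)² + 1/4·(t - 1)³.
With (t - 1) = 1/3: g(4/3) = 70/27.

2.5926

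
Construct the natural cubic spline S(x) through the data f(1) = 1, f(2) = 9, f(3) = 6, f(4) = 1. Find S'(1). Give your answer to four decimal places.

10.8000

With σ_i denoting the second derivative at x_i, h_i = 1, 1, 1, and Δ_i = (y_(i+1) − y_i)/h_i = 8, -3, -5:
  1·σ_0 + 4·σ_1 + 1·σ_2 = 6(Δ_1 - Δ_0) = -66
  1·σ_1 + 4·σ_2 + 1·σ_3 = 6(Δ_2 - Δ_1) = -12
Natural end conditions: σ_0 = σ_3 = 0.
Solving: σ_0 = 0, σ_1 = -84/5, σ_2 = 6/5, σ_3 = 0.
On [1, 2], S'(x) = b_0 + 2c_0·(x - 1) + 3d_0·(x - 1)² with b_0 = Δ_0 - h_0(2σ_0 + σ_1)/6 = 54/5, c_0 = σ_0/2 = 0, d_0 = (σ_1 - σ_0)/(6h_0) = -14/5. So S'(1) = 54/5.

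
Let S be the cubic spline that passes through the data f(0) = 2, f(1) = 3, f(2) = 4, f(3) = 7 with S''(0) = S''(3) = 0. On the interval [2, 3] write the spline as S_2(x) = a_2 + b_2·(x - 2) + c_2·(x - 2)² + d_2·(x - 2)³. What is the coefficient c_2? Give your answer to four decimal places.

1.6000

Put σ_i = S'' at the i-th knot. Here h = (1, 1, 1) and Δ = (1, 1, 3), so the interior equations h_(i-1)·σ_(i-1) + 2(h_(i-1)+h_i)·σ_i + h_i·σ_(i+1) = 6(Δ_i − Δ_(i-1)) read
  1·σ_0 + 4·σ_1 + 1·σ_2 = 6(Δ_1 - Δ_0) = 0
  1·σ_1 + 4·σ_2 + 1·σ_3 = 6(Δ_2 - Δ_1) = 12
Natural end conditions: σ_0 = σ_3 = 0.
Forward elimination and back-substitution give σ_0 = 0, σ_1 = -4/5, σ_2 = 16/5, σ_3 = 0.
On [2, 3], with S_2(x) = a_2 + b_2·(x - 2) + c_2·(x - 2)² + d_2·(x - 2)³: c_2 = σ_2/2 = 8/5, d_2 = (σ_3 - σ_2)/(6h_2) = -8/15, b_2 = Δ_2 - h_2(2σ_2 + σ_3)/6 = 29/15.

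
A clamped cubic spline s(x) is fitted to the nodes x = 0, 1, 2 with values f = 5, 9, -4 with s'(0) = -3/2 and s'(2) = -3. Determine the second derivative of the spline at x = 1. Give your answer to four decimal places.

Let σ_i = s''(x_i). Step sizes h_i = 1, 1; slopes of the chords Δ_i = (y_(i+1) - y_i)/h_i = 4, -13.
  1·σ_0 + 4·σ_1 + 1·σ_2 = 6(Δ_1 - Δ_0) = -102
Clamped end conditions give two more equations: 2h_0·σ_0 + h_0·σ_1 = 6(Δ_0 - s'(0)) = 33 and h_1·σ_1 + 2h_1·σ_2 = 6(s'(2) - Δ_1) = 60.
Solving the tridiagonal system: σ_0 = 165/4, σ_1 = -99/2, σ_2 = 219/4.

-49.5000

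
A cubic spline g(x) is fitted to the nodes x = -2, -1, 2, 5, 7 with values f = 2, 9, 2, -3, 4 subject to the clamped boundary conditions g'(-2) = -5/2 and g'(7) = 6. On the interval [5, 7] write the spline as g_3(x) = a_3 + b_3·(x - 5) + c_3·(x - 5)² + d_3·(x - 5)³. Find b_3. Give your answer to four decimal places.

With σ_i denoting the second derivative at x_i, h_i = 1, 3, 3, 2, and Δ_i = (y_(i+1) − y_i)/h_i = 7, -7/3, -5/3, 7/2:
  1·σ_0 + 8·σ_1 + 3·σ_2 = 6(Δ_1 - Δ_0) = -56
  3·σ_1 + 12·σ_2 + 3·σ_3 = 6(Δ_2 - Δ_1) = 4
  3·σ_2 + 10·σ_3 + 2·σ_4 = 6(Δ_3 - Δ_2) = 31
Clamped end conditions give two more equations: 2h_0·σ_0 + h_0·σ_1 = 6(Δ_0 - g'(-2)) = 57 and h_3·σ_3 + 2h_3·σ_4 = 6(g'(7) - Δ_3) = 15.
Solving the tridiagonal system: σ_0 = 3405/98, σ_1 = -612/49, σ_2 = 899/294, σ_3 = 78/49, σ_4 = 579/196.
On [5, 7], with g_3(x) = a_3 + b_3·(x - 5) + c_3·(x - 5)² + d_3·(x - 5)³: c_3 = σ_3/2 = 39/49, d_3 = (σ_4 - σ_3)/(6h_3) = 89/784, b_3 = Δ_3 - h_3(2σ_3 + σ_4)/6 = 285/196.

1.4541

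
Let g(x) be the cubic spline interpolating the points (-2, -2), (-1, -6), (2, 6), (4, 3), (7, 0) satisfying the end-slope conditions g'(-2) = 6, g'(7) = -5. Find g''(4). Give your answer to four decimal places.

Let σ_i = g''(x_i). Step sizes h_i = 1, 3, 2, 3; slopes of the chords Δ_i = (y_(i+1) - y_i)/h_i = -4, 4, -3/2, -1.
  1·σ_0 + 8·σ_1 + 3·σ_2 = 6(Δ_1 - Δ_0) = 48
  3·σ_1 + 10·σ_2 + 2·σ_3 = 6(Δ_2 - Δ_1) = -33
  2·σ_2 + 10·σ_3 + 3·σ_4 = 6(Δ_3 - Δ_2) = 3
Clamped end conditions give two more equations: 2h_0·σ_0 + h_0·σ_1 = 6(Δ_0 - g'(-2)) = -60 and h_3·σ_3 + 2h_3·σ_4 = 6(g'(7) - Δ_3) = -24.
Solving: σ_0 = -8691/236, σ_1 = 1611/118, σ_2 = -1919/236, σ_3 = 217/59, σ_4 = -689/118.

3.6780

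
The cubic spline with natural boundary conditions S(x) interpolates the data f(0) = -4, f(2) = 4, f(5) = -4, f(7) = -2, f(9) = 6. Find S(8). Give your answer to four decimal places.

1.6519

Let σ_i = S''(x_i). Step sizes h_i = 2, 3, 2, 2; slopes of the chords Δ_i = (y_(i+1) - y_i)/h_i = 4, -8/3, 1, 4.
  2·σ_0 + 10·σ_1 + 3·σ_2 = 6(Δ_1 - Δ_0) = -40
  3·σ_1 + 10·σ_2 + 2·σ_3 = 6(Δ_2 - Δ_1) = 22
  2·σ_2 + 8·σ_3 + 2·σ_4 = 6(Δ_3 - Δ_2) = 18
Natural end conditions: σ_0 = σ_4 = 0.
Hence σ_0 = 0, σ_1 = -865/172, σ_2 = 295/86, σ_3 = 479/344, σ_4 = 0.
On [7, 9], S(x) = -2 + 1585/516·(x - 7) + 479/688·(x - 7)² - 479/4128·(x - 7)³.
With (x - 7) = 1: S(8) = 2273/1376.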